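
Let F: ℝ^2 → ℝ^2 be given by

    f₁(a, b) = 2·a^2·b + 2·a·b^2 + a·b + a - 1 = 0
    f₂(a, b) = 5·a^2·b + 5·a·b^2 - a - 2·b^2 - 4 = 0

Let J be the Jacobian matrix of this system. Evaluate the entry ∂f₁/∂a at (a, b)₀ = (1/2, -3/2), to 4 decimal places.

∂f₁/∂a = 4·a·b + 2·b^2 + b + 1.
At (1/2, -3/2) this is 1.0000.

1.0000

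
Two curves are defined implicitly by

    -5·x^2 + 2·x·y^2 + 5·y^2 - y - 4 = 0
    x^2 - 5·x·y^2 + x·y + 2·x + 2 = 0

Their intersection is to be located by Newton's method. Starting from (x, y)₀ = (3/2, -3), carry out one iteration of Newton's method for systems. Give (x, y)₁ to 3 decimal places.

(1.300, -1.793)

At (3/2, -3): F = (59.750, -64.750).
Jacobian J = [[-10·x + 2·y^2, 4·x·y + 10·y - 1], [2·x - 5·y^2 + y + 2, -10·x·y + x]].
At the point, J = [[3.000, -49.000], [-43.000, 46.500]] (det J = -1967.500).
Solving J·Δ = −F gives Δ = (-0.200, 1.207).
Then the next iterate is (x, y)₁ = (1.300, -1.793).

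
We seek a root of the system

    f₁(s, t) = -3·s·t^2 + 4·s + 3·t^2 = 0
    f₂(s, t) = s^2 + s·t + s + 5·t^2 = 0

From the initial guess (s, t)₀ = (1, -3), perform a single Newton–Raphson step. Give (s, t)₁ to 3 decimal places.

(1.174, -1.483)

At (1, -3): F = (4.000, 44.000).
Jacobian J = [[-3·t^2 + 4, -6·s·t + 6·t], [2·s + t + 1, s + 10·t]].
At the point, J = [[-23.000, 0.000], [0.000, -29.000]] (det J = 667.000).
Solving J·Δ = −F gives Δ = (0.174, 1.517).
Then the next iterate is (s, t)₁ = (1.174, -1.483).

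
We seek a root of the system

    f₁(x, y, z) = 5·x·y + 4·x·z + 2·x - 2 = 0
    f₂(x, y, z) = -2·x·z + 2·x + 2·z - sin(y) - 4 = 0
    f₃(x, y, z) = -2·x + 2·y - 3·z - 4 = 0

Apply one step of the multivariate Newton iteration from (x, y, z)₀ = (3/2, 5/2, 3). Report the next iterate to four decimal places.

(1.1897, 1.7375, -0.9681)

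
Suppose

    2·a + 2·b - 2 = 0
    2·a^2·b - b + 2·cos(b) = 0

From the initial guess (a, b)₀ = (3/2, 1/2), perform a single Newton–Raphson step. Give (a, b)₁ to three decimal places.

At (3/2, 1/2): F = (2.000, 3.50517).
Jacobian J = [[2, 2], [4·a·b, 2·a^2 - 2·sin(b) - 1]].
At the point, J = [[2.000, 2.000], [3.000, 2.54115]] (det J = -0.91770).
Solving J·Δ = −F gives Δ = (-2.101, 1.101).
Then the next iterate is (a, b)₁ = (-0.601, 1.601).

(-0.601, 1.601)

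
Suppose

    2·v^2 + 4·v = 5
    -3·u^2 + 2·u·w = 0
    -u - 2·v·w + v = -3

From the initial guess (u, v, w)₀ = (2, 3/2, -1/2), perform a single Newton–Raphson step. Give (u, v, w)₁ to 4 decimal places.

(1.2930, 0.9500, 0.7023)

At (2, 3/2, -1/2): F = (5.5000, -14.0000, 4.0000).
Jacobian J = [[0, 4·v + 4, 0], [-6·u + 2·w, 0, 2·u], [-1, -2·w + 1, -2·v]].
At the point, J = [[0.0000, 10.0000, 0.0000], [-13.0000, 0.0000, 4.0000], [-1.0000, 2.0000, -3.0000]] (det J = -430.0000).
Solving J·Δ = −F gives Δ = (-0.7070, -0.5500, 1.2023).
Then the next iterate is (u, v, w)₁ = (1.2930, 0.9500, 0.7023).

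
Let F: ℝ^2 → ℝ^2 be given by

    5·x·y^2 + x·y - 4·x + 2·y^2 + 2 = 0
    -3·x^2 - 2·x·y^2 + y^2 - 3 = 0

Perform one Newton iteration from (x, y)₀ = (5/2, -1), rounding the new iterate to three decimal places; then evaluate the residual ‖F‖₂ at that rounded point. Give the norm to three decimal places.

At (5/2, -1): F = (4.000, -25.750).
Jacobian J = [[5·y^2 + y - 4, 10·x·y + x + 4·y], [-6·x - 2·y^2, -4·x·y + 2·y]].
At the point, J = [[0.000, -26.500], [-17.000, 8.000]] (det J = -450.500).
Solving J·Δ = −F gives Δ = (-1.444, 0.151).
Then the next iterate is (x, y)₁ = (1.056, -0.849).
Re-evaluating at (1.056, -0.849): F = (2.12689, -7.14694), so ‖F‖₂ = 7.457.

7.457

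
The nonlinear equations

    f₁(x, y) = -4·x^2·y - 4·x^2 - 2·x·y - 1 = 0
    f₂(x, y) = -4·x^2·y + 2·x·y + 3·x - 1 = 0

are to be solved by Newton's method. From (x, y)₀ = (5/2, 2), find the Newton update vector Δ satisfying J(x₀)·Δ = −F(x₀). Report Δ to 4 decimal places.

(-2.4655, 2.3931)

At (5/2, 2): F = (-86.0000, -33.5000).
Jacobian J = [[-8·x·y - 8·x - 2·y, -4·x^2 - 2·x], [-8·x·y + 2·y + 3, -4·x^2 + 2·x]].
At the point, J = [[-64.0000, -30.0000], [-33.0000, -20.0000]] (det J = 290.0000).
Solving J·Δ = −F gives Δ = (-2.4655, 2.3931).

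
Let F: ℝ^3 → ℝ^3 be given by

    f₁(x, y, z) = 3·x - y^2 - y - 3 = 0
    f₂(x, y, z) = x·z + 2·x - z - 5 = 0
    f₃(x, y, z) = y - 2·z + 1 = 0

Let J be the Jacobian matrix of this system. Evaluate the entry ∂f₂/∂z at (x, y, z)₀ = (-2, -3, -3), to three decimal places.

-3.000

∂f₂/∂z = x - 1.
At (-2, -3, -3) this is -3.000.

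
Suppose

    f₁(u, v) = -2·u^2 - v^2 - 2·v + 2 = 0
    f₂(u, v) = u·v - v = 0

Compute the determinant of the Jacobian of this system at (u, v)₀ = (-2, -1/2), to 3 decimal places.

J = [[-4·u, -2·v - 2], [v, u - 1]].
At the point, J = [[8.000, -1.000], [-0.500, -3.000]].
det J = -24.500.

-24.500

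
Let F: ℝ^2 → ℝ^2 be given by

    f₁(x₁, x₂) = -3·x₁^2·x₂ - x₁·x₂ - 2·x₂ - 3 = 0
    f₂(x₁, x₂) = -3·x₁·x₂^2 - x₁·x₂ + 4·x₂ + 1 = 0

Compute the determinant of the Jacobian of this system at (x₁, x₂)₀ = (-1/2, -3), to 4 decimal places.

-27.0000

J = [[-6·x₁·x₂ - x₂, -3·x₁^2 - x₁ - 2], [-3·x₂^2 - x₂, -6·x₁·x₂ - x₁ + 4]].
At the point, J = [[-6.0000, -2.2500], [-24.0000, -4.5000]].
det J = -27.0000.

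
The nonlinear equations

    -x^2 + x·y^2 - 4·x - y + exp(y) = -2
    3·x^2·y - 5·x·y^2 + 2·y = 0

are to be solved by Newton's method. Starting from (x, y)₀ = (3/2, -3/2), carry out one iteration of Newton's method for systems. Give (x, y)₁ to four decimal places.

(0.8037, -1.0915)

At (3/2, -3/2): F = (-1.151870, -30.0000).
Jacobian J = [[-2·x + y^2 - 4, 2·x·y + exp(y) - 1], [6·x·y - 5·y^2, 3·x^2 - 10·x·y + 2]].
At the point, J = [[-4.7500, -5.276870], [-24.7500, 31.2500]] (det J = -279.040029).
Solving J·Δ = −F gives Δ = (-0.6963, 0.4085).
Then the next iterate is (x, y)₁ = (0.8037, -1.0915).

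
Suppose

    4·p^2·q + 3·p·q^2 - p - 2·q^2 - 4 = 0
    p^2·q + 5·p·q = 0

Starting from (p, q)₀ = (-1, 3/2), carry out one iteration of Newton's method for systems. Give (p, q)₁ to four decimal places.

(-0.5570, 0.4983)

At (-1, 3/2): F = (-8.2500, -6.0000).
Jacobian J = [[8·p·q + 3·q^2 - 1, 4·p^2 + 6·p·q - 4·q], [2·p·q + 5·q, p^2 + 5·p]].
At the point, J = [[-6.2500, -11.0000], [4.5000, -4.0000]] (det J = 74.5000).
Solving J·Δ = −F gives Δ = (0.4430, -1.0017).
Then the next iterate is (p, q)₁ = (-0.5570, 0.4983).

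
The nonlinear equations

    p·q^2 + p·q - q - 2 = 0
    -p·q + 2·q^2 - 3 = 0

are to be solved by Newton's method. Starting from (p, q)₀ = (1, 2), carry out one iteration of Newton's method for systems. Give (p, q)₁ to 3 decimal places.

(0.960, 1.560)

At (1, 2): F = (2.000, 3.000).
Jacobian J = [[q^2 + q, 2·p·q + p - 1], [-q, -p + 4·q]].
At the point, J = [[6.000, 4.000], [-2.000, 7.000]] (det J = 50.000).
Solving J·Δ = −F gives Δ = (-0.040, -0.440).
Then the next iterate is (p, q)₁ = (0.960, 1.560).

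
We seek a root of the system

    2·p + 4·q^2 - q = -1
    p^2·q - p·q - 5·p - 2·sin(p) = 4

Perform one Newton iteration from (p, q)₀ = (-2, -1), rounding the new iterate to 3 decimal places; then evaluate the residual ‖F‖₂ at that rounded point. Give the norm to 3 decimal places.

At (-2, -1): F = (2.000, 1.81859).
Jacobian J = [[2, 8·q - 1], [2·p·q - q - 2·cos(p) - 5, p^2 - p]].
At the point, J = [[2.000, -9.000], [0.83229, 6.000]] (det J = 19.49064).
Solving J·Δ = −F gives Δ = (-1.455, -0.101).
Then the next iterate is (p, q)₁ = (-3.455, -1.101).
Re-evaluating at (-3.455, -1.101): F = (0.03980, -4.28822), so ‖F‖₂ = 4.288.

4.288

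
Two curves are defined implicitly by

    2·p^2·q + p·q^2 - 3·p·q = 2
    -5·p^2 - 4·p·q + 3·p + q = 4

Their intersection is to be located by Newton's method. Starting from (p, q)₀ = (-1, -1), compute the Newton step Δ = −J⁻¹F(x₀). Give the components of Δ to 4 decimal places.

(1.0000, 0.0000)

At (-1, -1): F = (-8.0000, -17.0000).
Jacobian J = [[4·p·q + q^2 - 3·q, 2·p^2 + 2·p·q - 3·p], [-10·p - 4·q + 3, -4·p + 1]].
At the point, J = [[8.0000, 7.0000], [17.0000, 5.0000]] (det J = -79.0000).
Solving J·Δ = −F gives Δ = (1.0000, 0.0000).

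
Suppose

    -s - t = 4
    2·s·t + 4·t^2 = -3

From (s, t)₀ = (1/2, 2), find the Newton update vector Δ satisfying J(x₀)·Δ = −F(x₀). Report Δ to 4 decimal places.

At (1/2, 2): F = (-6.5000, 21.0000).
Jacobian J = [[-1, -1], [2·t, 2·s + 8·t]].
At the point, J = [[-1.0000, -1.0000], [4.0000, 17.0000]] (det J = -13.0000).
Solving J·Δ = −F gives Δ = (-6.8846, 0.3846).

(-6.8846, 0.3846)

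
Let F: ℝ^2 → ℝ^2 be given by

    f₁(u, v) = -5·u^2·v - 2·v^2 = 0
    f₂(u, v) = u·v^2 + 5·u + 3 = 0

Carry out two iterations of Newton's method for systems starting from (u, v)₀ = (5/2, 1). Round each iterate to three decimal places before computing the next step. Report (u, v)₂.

At (5/2, 1): F = (-33.250, 18.000).
Jacobian J = [[-10·u·v, -5·u^2 - 4·v], [v^2 + 5, 2·u·v]].
At the point, J = [[-25.000, -35.250], [6.000, 5.000]] (det J = 86.500).
Solving J·Δ = −F gives Δ = (-5.413, 2.896).
Then the next iterate is (u, v)₁ = (-2.913, 3.896).
Round to (-2.913, 3.896) and repeat: F = (-195.65652, -55.78089), J = [[113.49048, -58.01184], [20.17882, -22.69810]].
Δ = (0.857, -1.695), so (u, v)₂ = (-2.056, 2.201).

(-2.056, 2.201)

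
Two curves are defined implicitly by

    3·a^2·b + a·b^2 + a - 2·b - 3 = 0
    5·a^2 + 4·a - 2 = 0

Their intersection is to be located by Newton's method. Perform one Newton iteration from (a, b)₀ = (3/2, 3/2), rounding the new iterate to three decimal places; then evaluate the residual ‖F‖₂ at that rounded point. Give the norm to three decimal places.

3.281

At (3/2, 3/2): F = (9.000, 15.250).
Jacobian J = [[6·a·b + b^2 + 1, 3·a^2 + 2·a·b - 2], [10·a + 4, 0]].
At the point, J = [[16.750, 9.250], [19.000, 0.000]] (det J = -175.750).
Solving J·Δ = −F gives Δ = (-0.803, 0.480).
Then the next iterate is (a, b)₁ = (0.697, 1.980).
Re-evaluating at (0.697, 1.980): F = (-0.64478, 3.21704), so ‖F‖₂ = 3.281.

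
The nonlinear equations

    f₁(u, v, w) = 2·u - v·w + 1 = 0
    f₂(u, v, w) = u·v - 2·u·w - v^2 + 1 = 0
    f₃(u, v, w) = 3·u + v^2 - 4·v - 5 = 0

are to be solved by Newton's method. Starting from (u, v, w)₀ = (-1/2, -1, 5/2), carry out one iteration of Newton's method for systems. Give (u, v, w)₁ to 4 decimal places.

(-0.5833, -1.2917, -0.5625)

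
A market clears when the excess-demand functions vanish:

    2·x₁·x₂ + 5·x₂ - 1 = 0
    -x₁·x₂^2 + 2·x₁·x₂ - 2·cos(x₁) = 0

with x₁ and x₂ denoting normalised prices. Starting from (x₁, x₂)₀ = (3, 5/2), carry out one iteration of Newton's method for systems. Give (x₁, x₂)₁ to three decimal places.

(-3.376, 2.989)

At (3, 5/2): F = (26.500, -1.77002).
Jacobian J = [[2·x₂, 2·x₁ + 5], [-x₂^2 + 2·x₂ + 2·sin(x₁), -2·x₁·x₂ + 2·x₁]].
At the point, J = [[5.000, 11.000], [-0.96776, -9.000]] (det J = -34.35464).
Solving J·Δ = −F gives Δ = (-6.376, 0.489).
Then the next iterate is (x₁, x₂)₁ = (-3.376, 2.989).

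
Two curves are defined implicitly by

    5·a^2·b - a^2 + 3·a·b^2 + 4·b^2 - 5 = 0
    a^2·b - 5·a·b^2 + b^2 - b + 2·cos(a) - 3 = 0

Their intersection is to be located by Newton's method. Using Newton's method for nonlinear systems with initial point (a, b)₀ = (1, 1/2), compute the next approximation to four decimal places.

(-4.1289, 2.2486)

At (1, 1/2): F = (-1.7500, -2.919395).
Jacobian J = [[10·a·b - 2·a + 3·b^2, 5·a^2 + 6·a·b + 8·b], [2·a·b - 5·b^2 - 2·sin(a), a^2 - 10·a·b + 2·b - 1]].
At the point, J = [[3.7500, 12.0000], [-1.932942, -4.0000]] (det J = 8.195304).
Solving J·Δ = −F gives Δ = (-5.1289, 1.7486).
Then the next iterate is (a, b)₁ = (-4.1289, 2.2486).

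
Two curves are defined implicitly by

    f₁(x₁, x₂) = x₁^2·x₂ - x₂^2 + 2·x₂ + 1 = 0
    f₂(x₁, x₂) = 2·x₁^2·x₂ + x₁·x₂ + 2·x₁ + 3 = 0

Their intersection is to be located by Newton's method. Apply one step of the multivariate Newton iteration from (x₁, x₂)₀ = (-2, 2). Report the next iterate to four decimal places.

At (-2, 2): F = (9.0000, 11.0000).
Jacobian J = [[2·x₁·x₂, x₁^2 - 2·x₂ + 2], [4·x₁·x₂ + x₂ + 2, 2·x₁^2 + x₁]].
At the point, J = [[-8.0000, 2.0000], [-12.0000, 6.0000]] (det J = -24.0000).
Solving J·Δ = −F gives Δ = (1.3333, 0.8333).
Then the next iterate is (x₁, x₂)₁ = (-0.6667, 2.8333).

(-0.6667, 2.8333)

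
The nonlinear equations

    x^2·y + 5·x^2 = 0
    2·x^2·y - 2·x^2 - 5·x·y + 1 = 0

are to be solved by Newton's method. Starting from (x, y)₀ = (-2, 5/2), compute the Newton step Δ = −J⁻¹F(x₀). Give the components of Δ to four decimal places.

(0.8778, -0.9163)

At (-2, 5/2): F = (30.0000, 38.0000).
Jacobian J = [[2·x·y + 10·x, x^2], [4·x·y - 4·x - 5·y, 2·x^2 - 5·x]].
At the point, J = [[-30.0000, 4.0000], [-24.5000, 18.0000]] (det J = -442.0000).
Solving J·Δ = −F gives Δ = (0.8778, -0.9163).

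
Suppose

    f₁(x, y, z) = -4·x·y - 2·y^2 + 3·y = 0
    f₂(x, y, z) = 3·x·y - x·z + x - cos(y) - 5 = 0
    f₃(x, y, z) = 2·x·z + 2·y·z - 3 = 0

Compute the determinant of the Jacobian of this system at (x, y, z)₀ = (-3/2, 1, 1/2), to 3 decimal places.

16.366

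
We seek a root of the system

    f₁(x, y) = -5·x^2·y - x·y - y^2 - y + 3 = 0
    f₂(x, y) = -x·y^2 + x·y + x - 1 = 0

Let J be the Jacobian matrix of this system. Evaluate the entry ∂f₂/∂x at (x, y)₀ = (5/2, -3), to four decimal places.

-11.0000

∂f₂/∂x = -y^2 + y + 1.
At (5/2, -3) this is -11.0000.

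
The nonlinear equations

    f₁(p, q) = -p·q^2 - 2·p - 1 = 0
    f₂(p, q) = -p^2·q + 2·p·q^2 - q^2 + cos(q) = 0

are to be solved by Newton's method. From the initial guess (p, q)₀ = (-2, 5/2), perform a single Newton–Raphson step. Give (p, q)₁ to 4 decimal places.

(-0.0057, 2.5953)

At (-2, 5/2): F = (15.5000, -42.051144).
Jacobian J = [[-q^2 - 2, -2·p·q], [-2·p·q + 2·q^2, -p^2 + 4·p·q - 2·q - sin(q)]].
At the point, J = [[-8.2500, 10.0000], [22.5000, -29.598472]] (det J = 19.187395).
Solving J·Δ = −F gives Δ = (1.9943, 0.0953).
Then the next iterate is (p, q)₁ = (-0.0057, 2.5953).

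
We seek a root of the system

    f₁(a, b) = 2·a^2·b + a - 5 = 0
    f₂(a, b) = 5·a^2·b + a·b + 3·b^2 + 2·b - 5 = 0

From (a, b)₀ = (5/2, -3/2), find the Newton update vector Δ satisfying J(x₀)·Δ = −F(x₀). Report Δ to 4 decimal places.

At (5/2, -3/2): F = (-21.2500, -51.8750).
Jacobian J = [[4·a·b + 1, 2·a^2], [10·a·b + b, 5·a^2 + a + 6·b + 2]].
At the point, J = [[-14.0000, 12.5000], [-39.0000, 26.7500]] (det J = 113.0000).
Solving J·Δ = −F gives Δ = (-0.7080, 0.9071).

(-0.7080, 0.9071)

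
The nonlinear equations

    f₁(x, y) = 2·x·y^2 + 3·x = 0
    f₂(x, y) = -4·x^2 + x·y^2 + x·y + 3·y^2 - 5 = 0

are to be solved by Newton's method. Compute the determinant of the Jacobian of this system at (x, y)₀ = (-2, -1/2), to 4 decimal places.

J = [[2·y^2 + 3, 4·x·y], [-8·x + y^2 + y, 2·x·y + x + 6·y]].
At the point, J = [[3.5000, 4.0000], [15.7500, -3.0000]].
det J = -73.5000.

-73.5000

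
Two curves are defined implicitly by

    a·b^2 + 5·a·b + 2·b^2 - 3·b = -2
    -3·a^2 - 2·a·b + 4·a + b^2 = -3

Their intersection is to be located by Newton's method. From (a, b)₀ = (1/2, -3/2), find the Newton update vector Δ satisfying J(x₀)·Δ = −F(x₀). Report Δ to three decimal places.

(-0.575, 1.425)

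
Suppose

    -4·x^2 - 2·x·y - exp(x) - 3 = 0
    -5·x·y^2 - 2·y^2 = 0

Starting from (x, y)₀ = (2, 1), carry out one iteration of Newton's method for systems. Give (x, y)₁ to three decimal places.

(0.844, 0.741)

At (2, 1): F = (-30.38906, -12.000).
Jacobian J = [[-8·x - 2·y - exp(x), -2·x], [-5·y^2, -10·x·y - 4·y]].
At the point, J = [[-25.38906, -4.000], [-5.000, -24.000]] (det J = 589.33735).
Solving J·Δ = −F gives Δ = (-1.156, -0.259).
Then the next iterate is (x, y)₁ = (0.844, 0.741).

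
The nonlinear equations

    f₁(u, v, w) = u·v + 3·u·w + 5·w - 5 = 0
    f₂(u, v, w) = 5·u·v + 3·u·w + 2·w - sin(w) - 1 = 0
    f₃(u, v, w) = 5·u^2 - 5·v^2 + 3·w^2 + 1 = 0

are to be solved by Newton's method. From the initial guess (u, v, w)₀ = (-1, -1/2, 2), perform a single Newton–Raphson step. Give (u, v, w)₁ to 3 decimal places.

(-0.490, -0.302, 0.947)

At (-1, -1/2, 2): F = (-0.500, -1.40930, 16.750).
Jacobian J = [[v + 3·w, u, 3·u + 5], [5·v + 3·w, 5·u, 3·u - cos(w) + 2], [10·u, -10·v, 6·w]].
At the point, J = [[5.500, -1.000, 2.000], [3.500, -5.000, -0.58385], [-10.000, 5.000, 12.000]] (det J = -342.78257).
Solving J·Δ = −F gives Δ = (0.510, 0.198, -1.053).
Then the next iterate is (u, v, w)₁ = (-0.490, -0.302, 0.947).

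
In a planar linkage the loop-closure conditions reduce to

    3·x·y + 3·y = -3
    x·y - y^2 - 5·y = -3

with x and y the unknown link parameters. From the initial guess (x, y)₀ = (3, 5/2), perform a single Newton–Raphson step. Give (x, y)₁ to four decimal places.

At (3, 5/2): F = (33.0000, -8.2500).
Jacobian J = [[3·y, 3·x + 3], [y, x - 2·y - 5]].
At the point, J = [[7.5000, 12.0000], [2.5000, -7.0000]] (det J = -82.5000).
Solving J·Δ = −F gives Δ = (-1.6000, -1.7500).
Then the next iterate is (x, y)₁ = (1.4000, 0.7500).

(1.4000, 0.7500)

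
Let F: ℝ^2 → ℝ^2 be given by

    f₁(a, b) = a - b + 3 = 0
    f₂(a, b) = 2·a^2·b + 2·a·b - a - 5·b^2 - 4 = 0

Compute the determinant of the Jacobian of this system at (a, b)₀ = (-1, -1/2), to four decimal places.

J = [[1, -1], [4·a·b + 2·b - 1, 2·a^2 + 2·a - 10·b]].
At the point, J = [[1.0000, -1.0000], [0.0000, 5.0000]].
det J = 5.0000.

5.0000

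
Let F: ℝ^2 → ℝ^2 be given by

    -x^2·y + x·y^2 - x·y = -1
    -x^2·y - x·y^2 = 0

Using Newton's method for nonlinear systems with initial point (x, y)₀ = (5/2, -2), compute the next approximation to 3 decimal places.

At (5/2, -2): F = (28.500, 2.500).
Jacobian J = [[-2·x·y + y^2 - y, -x^2 + 2·x·y - x], [-2·x·y - y^2, -x^2 - 2·x·y]].
At the point, J = [[16.000, -18.750], [6.000, 3.750]] (det J = 172.500).
Solving J·Δ = −F gives Δ = (-0.891, 0.759).
Then the next iterate is (x, y)₁ = (1.609, -1.241).

(1.609, -1.241)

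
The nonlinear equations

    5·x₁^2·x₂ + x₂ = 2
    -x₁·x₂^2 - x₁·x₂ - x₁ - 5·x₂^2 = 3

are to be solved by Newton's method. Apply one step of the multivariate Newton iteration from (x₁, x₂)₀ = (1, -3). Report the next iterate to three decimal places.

(0.633, -1.502)

At (1, -3): F = (-20.000, -55.000).
Jacobian J = [[10·x₁·x₂, 5·x₁^2 + 1], [-x₂^2 - x₂ - 1, -2·x₁·x₂ - x₁ - 10·x₂]].
At the point, J = [[-30.000, 6.000], [-7.000, 35.000]] (det J = -1008.000).
Solving J·Δ = −F gives Δ = (-0.367, 1.498).
Then the next iterate is (x₁, x₂)₁ = (0.633, -1.502).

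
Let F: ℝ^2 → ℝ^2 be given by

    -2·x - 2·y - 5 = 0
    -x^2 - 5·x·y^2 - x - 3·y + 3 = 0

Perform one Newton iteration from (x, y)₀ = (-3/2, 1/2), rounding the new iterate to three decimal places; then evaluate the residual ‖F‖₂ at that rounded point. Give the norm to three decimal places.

At (-3/2, 1/2): F = (-3.000, 2.625).
Jacobian J = [[-2, -2], [-2·x - 5·y^2 - 1, -10·x·y - 3]].
At the point, J = [[-2.000, -2.000], [0.750, 4.500]] (det J = -7.500).
Solving J·Δ = −F gives Δ = (-1.100, -0.400).
Then the next iterate is (x, y)₁ = (-2.600, 0.100).
Re-evaluating at (-2.600, 0.100): F = (0.000, -1.330), so ‖F‖₂ = 1.330.

1.330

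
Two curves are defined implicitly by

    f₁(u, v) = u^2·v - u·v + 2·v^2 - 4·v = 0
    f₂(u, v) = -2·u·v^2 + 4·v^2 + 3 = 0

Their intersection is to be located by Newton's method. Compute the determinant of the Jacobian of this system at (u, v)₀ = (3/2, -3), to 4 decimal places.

-238.5000

J = [[2·u·v - v, u^2 - u + 4·v - 4], [-2·v^2, -4·u·v + 8·v]].
At the point, J = [[-6.0000, -15.2500], [-18.0000, -6.0000]].
det J = -238.5000.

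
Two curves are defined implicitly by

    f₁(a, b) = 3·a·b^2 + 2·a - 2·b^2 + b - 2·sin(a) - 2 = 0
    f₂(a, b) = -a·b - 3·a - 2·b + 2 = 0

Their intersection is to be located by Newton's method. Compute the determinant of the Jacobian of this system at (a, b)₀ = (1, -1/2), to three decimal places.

-5.008

J = [[3·b^2 - 2·cos(a) + 2, 6·a·b - 4·b + 1], [-b - 3, -a - 2]].
At the point, J = [[1.66940, 0.000], [-2.500, -3.000]].
det J = -5.008.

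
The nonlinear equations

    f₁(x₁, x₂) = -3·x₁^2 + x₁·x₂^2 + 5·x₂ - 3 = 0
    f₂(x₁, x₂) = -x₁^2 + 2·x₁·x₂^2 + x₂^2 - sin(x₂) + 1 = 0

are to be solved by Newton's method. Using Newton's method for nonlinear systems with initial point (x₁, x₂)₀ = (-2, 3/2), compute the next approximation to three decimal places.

At (-2, 3/2): F = (-12.000, -10.74749).
Jacobian J = [[-6·x₁ + x₂^2, 2·x₁·x₂ + 5], [-2·x₁ + 2·x₂^2, 4·x₁·x₂ + 2·x₂ - cos(x₂)]].
At the point, J = [[14.250, -1.000], [8.500, -9.07074]] (det J = -120.75801).
Solving J·Δ = −F gives Δ = (0.812, -0.424).
Then the next iterate is (x₁, x₂)₁ = (-1.188, 1.076).

(-1.188, 1.076)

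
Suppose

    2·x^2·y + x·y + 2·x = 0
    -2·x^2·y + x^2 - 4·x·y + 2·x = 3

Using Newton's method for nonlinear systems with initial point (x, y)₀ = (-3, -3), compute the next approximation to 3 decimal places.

At (-3, -3): F = (-51.000, 18.000).
Jacobian J = [[4·x·y + y + 2, 2·x^2 + x], [-4·x·y + 2·x - 4·y + 2, -2·x^2 - 4·x]].
At the point, J = [[35.000, 15.000], [-28.000, -6.000]] (det J = 210.000).
Solving J·Δ = −F gives Δ = (-0.171, 3.800).
Then the next iterate is (x, y)₁ = (-3.171, 0.800).

(-3.171, 0.800)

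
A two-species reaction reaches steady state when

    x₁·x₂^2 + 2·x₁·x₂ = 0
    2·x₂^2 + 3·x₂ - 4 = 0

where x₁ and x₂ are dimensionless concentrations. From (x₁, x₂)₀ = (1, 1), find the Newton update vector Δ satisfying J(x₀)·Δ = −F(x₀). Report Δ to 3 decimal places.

At (1, 1): F = (3.000, 1.000).
Jacobian J = [[x₂^2 + 2·x₂, 2·x₁·x₂ + 2·x₁], [0, 4·x₂ + 3]].
At the point, J = [[3.000, 4.000], [0.000, 7.000]] (det J = 21.000).
Solving J·Δ = −F gives Δ = (-0.810, -0.143).

(-0.810, -0.143)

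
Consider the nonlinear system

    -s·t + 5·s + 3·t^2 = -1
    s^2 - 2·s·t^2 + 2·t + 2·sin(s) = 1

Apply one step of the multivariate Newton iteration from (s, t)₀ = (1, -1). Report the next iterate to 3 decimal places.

(-0.005, -0.433)

At (1, -1): F = (10.000, -2.31706).
Jacobian J = [[-t + 5, -s + 6·t], [2·s - 2·t^2 + 2·cos(s), -4·s·t + 2]].
At the point, J = [[6.000, -7.000], [1.08060, 6.000]] (det J = 43.56423).
Solving J·Δ = −F gives Δ = (-1.005, 0.567).
Then the next iterate is (s, t)₁ = (-0.005, -0.433).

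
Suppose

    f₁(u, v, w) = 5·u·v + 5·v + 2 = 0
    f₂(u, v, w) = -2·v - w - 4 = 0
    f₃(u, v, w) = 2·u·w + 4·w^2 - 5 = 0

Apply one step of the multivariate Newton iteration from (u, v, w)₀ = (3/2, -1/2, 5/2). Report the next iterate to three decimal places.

(-25.795, -5.619, 7.238)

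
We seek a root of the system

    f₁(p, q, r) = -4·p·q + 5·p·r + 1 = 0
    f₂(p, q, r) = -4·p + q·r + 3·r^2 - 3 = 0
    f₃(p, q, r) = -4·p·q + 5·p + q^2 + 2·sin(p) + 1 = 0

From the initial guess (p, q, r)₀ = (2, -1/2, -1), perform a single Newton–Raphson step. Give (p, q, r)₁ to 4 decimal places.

At (2, -1/2, -1): F = (-5.0000, -7.5000, 17.068595).
Jacobian J = [[-4·q + 5·r, -4·p, 5·p], [-4, r, q + 6·r], [-4·q + 2·cos(p) + 5, -4·p + 2·q, 0]].
At the point, J = [[-3.0000, -8.0000, 10.0000], [-4.0000, -1.0000, -6.5000], [6.167706, -9.0000, 0.0000]] (det J = 917.897792).
Solving J·Δ = −F gives Δ = (-2.2069, 0.3841, 0.1452).
Then the next iterate is (p, q, r)₁ = (-0.2069, -0.1159, -0.8548).

(-0.2069, -0.1159, -0.8548)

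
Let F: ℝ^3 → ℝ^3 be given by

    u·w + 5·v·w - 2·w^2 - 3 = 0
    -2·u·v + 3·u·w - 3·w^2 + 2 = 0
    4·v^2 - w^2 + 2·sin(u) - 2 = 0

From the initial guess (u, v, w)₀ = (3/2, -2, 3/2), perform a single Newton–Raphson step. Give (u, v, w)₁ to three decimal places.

At (3/2, -2, 3/2): F = (-20.250, 8.000, 13.74499).
Jacobian J = [[w, 5·w, u + 5·v - 4·w], [-2·v + 3·w, -2·u, 3·u - 6·w], [2·cos(u), 8·v, -2·w]].
At the point, J = [[1.500, 7.500, -14.500], [8.500, -3.000, -4.500], [0.14147, -16.000, -3.000]] (det J = 2057.82110).
Solving J·Δ = −F gives Δ = (-1.093, 1.032, -0.976).
Then the next iterate is (u, v, w)₁ = (0.407, -0.968, 0.524).

(0.407, -0.968, 0.524)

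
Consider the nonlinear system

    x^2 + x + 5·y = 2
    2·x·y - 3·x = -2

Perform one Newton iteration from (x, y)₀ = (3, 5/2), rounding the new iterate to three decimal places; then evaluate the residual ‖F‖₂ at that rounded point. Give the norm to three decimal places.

At (3, 5/2): F = (22.500, 8.000).
Jacobian J = [[2·x + 1, 5], [2·y - 3, 2·x]].
At the point, J = [[7.000, 5.000], [2.000, 6.000]] (det J = 32.000).
Solving J·Δ = −F gives Δ = (-2.969, -0.344).
Then the next iterate is (x, y)₁ = (0.031, 2.156).
Re-evaluating at (0.031, 2.156): F = (8.81196, 2.04067), so ‖F‖₂ = 9.045.

9.045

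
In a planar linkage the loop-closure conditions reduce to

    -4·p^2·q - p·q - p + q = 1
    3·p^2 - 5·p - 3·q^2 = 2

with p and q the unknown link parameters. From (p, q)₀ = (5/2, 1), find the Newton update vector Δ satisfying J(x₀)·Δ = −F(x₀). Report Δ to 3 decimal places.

(-0.537, -0.686)

At (5/2, 1): F = (-30.000, 1.250).
Jacobian J = [[-8·p·q - q - 1, -4·p^2 - p + 1], [6·p - 5, -6·q]].
At the point, J = [[-22.000, -26.500], [10.000, -6.000]] (det J = 397.000).
Solving J·Δ = −F gives Δ = (-0.537, -0.686).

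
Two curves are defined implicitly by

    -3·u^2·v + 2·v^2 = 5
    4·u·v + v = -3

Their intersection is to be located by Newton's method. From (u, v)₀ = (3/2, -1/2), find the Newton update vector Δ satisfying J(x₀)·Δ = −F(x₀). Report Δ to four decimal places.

(0.8750, 0.3214)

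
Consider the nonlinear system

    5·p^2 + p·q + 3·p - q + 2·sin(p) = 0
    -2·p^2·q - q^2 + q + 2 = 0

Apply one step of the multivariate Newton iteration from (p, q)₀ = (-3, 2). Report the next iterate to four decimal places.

At (-3, 2): F = (27.717760, -36.0000).
Jacobian J = [[10·p + q + 2·cos(p) + 3, p - 1], [-4·p·q, -2·p^2 - 2·q + 1]].
At the point, J = [[-26.979985, -4.0000], [24.0000, -21.0000]] (det J = 662.579685).
Solving J·Δ = −F gives Δ = (1.0958, -0.4619).
Then the next iterate is (p, q)₁ = (-1.9042, 1.5381).

(-1.9042, 1.5381)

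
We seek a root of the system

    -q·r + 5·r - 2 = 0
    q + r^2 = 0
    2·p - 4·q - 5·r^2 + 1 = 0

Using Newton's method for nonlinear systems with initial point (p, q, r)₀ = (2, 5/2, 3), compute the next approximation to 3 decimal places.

(-1.854, 2.707, 1.049)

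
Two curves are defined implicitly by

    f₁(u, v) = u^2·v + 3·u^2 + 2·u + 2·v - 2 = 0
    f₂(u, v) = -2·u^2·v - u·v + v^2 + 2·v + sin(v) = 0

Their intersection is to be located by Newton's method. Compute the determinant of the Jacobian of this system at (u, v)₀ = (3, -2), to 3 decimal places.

J = [[2·u·v + 6·u + 2, u^2 + 2], [-4·u·v - v, -2·u^2 - u + 2·v + cos(v) + 2]].
At the point, J = [[8.000, 11.000], [26.000, -23.41615]].
det J = -473.329.

-473.329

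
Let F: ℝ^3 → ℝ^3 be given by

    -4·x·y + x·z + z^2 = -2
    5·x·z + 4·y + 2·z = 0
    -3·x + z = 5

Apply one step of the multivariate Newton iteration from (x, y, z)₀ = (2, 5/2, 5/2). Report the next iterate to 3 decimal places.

At (2, 5/2, 5/2): F = (-6.750, 40.000, -8.500).
Jacobian J = [[-4·y + z, -4·x, x + 2·z], [5·z, 4, 5·x + 2], [-3, 0, 1]].
At the point, J = [[-7.500, -8.000, 7.000], [12.500, 4.000, 12.000], [-3.000, 0.000, 1.000]] (det J = 442.000).
Solving J·Δ = −F gives Δ = (-3.048, 1.451, -0.643).
Then the next iterate is (x, y, z)₁ = (-1.048, 3.951, 1.857).

(-1.048, 3.951, 1.857)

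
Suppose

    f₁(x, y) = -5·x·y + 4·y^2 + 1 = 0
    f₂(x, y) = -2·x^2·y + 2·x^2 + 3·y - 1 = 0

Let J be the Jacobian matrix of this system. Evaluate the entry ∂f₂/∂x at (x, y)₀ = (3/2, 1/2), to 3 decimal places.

3.000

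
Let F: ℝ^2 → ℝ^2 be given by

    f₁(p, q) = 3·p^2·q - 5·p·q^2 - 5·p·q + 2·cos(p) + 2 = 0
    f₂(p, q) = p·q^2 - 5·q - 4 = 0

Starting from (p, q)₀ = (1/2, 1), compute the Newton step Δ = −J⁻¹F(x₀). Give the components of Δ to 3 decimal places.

(1.436, -1.766)

At (1/2, 1): F = (-0.49483, -8.500).
Jacobian J = [[6·p·q - 5·q^2 - 5·q - 2·sin(p), 3·p^2 - 10·p·q - 5·p], [q^2, 2·p·q - 5]].
At the point, J = [[-7.95885, -6.750], [1.000, -4.000]] (det J = 38.58540).
Solving J·Δ = −F gives Δ = (1.436, -1.766).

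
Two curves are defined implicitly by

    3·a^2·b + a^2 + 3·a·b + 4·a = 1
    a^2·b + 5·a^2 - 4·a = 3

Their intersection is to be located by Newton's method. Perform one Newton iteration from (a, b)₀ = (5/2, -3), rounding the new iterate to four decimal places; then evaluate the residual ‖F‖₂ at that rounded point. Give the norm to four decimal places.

18.5747

At (5/2, -3): F = (-63.5000, -0.5000).
Jacobian J = [[6·a·b + 2·a + 3·b + 4, 3·a^2 + 3·a], [2·a·b + 10·a - 4, a^2]].
At the point, J = [[-45.0000, 26.2500], [6.0000, 6.2500]] (det J = -438.7500).
Solving J·Δ = −F gives Δ = (-0.8746, 0.9197).
Then the next iterate is (a, b)₁ = (1.6254, -2.0803).
Re-evaluating at (1.6254, -2.0803): F = (-18.488424, -1.787971), so ‖F‖₂ = 18.5747.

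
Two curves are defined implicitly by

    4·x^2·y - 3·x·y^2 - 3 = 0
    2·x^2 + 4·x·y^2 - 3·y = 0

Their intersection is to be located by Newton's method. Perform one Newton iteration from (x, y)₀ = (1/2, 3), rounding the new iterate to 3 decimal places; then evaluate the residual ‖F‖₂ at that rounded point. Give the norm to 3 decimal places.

At (1/2, 3): F = (-13.500, 9.500).
Jacobian J = [[8·x·y - 3·y^2, 4·x^2 - 6·x·y], [4·x + 4·y^2, 8·x·y - 3]].
At the point, J = [[-15.000, -8.000], [38.000, 9.000]] (det J = 169.000).
Solving J·Δ = −F gives Δ = (0.269, -2.192).
Then the next iterate is (x, y)₁ = (0.769, 0.808).
Re-evaluating at (0.769, 0.808): F = (-2.59488, 0.76693), so ‖F‖₂ = 2.706.

2.706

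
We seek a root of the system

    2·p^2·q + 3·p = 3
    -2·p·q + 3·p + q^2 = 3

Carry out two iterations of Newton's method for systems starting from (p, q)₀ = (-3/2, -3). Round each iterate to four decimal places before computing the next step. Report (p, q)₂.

At (-3/2, -3): F = (-21.0000, -7.5000).
Jacobian J = [[4·p·q + 3, 2·p^2], [-2·q + 3, -2·p + 2·q]].
At the point, J = [[21.0000, 4.5000], [9.0000, -3.0000]] (det J = -103.5000).
Solving J·Δ = −F gives Δ = (0.9348, 0.3043).
Then the next iterate is (p, q)₁ = (-0.5652, -2.6957).
Round to (-0.5652, -2.6957) and repeat: F = (-6.417888, -0.476021), J = [[9.094439, 0.638902], [8.3914, -4.2610]].
Δ = (0.6268, 1.1227), so (p, q)₂ = (0.0616, -1.5730).

(0.0616, -1.5730)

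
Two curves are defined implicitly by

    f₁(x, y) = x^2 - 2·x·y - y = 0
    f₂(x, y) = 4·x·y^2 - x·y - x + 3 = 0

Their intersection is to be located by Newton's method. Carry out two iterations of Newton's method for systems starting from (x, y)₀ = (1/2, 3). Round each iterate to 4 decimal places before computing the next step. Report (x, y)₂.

At (1/2, 3): F = (-5.7500, 19.0000).
Jacobian J = [[2·x - 2·y, -2·x - 1], [4·y^2 - y - 1, 8·x·y - x]].
At the point, J = [[-5.0000, -2.0000], [32.0000, 11.5000]] (det J = 6.5000).
Solving J·Δ = −F gives Δ = (4.3269, -13.6923).
Then the next iterate is (x, y)₁ = (4.8269, -10.6923).
Round to (4.8269, -10.6923) and repeat: F = (137.212589, 2257.130525), J = [[31.0384, -10.6538], [466.993417, -417.712203]].
Δ = (-4.1638, 0.7485), so (x, y)₂ = (0.6631, -9.9438).

(0.6631, -9.9438)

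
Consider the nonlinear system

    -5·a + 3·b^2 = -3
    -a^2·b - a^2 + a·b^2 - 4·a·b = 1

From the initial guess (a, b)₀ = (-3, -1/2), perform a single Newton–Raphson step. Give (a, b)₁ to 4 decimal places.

(2.3158, -3.1096)

At (-3, -1/2): F = (18.7500, -12.2500).
Jacobian J = [[-5, 6·b], [-2·a·b - 2·a + b^2 - 4·b, -a^2 + 2·a·b - 4·a]].
At the point, J = [[-5.0000, -3.0000], [5.2500, 6.0000]] (det J = -14.2500).
Solving J·Δ = −F gives Δ = (5.3158, -2.6096).
Then the next iterate is (a, b)₁ = (2.3158, -3.1096).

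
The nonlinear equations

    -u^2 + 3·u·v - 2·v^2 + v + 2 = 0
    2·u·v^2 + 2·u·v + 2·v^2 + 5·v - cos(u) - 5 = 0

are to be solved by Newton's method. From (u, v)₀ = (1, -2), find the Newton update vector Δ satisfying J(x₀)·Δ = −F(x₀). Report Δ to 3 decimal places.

At (1, -2): F = (-15.000, -3.54030).
Jacobian J = [[-2·u + 3·v, 3·u - 4·v + 1], [2·v^2 + 2·v + sin(u), 4·u·v + 2·u + 4·v + 5]].
At the point, J = [[-8.000, 12.000], [4.84147, -9.000]] (det J = 13.90235).
Solving J·Δ = −F gives Δ = (-12.766, -7.261).

(-12.766, -7.261)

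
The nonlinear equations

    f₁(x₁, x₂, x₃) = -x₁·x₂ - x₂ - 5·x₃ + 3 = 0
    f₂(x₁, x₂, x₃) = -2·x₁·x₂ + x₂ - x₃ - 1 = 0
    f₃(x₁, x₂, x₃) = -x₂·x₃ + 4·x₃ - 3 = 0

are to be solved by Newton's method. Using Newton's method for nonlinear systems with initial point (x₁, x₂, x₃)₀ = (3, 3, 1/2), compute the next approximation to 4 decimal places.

(3.3778, -0.8667, 1.0667)

At (3, 3, 1/2): F = (-11.5000, -16.5000, -2.5000).
Jacobian J = [[-x₂, -x₁ - 1, -5], [-2·x₂, -2·x₁ + 1, -1], [0, -x₃, -x₂ + 4]].
At the point, J = [[-3.0000, -4.0000, -5.0000], [-6.0000, -5.0000, -1.0000], [0.0000, -0.5000, 1.0000]] (det J = -22.5000).
Solving J·Δ = −F gives Δ = (0.3778, -3.8667, 0.5667).
Then the next iterate is (x₁, x₂, x₃)₁ = (3.3778, -0.8667, 1.0667).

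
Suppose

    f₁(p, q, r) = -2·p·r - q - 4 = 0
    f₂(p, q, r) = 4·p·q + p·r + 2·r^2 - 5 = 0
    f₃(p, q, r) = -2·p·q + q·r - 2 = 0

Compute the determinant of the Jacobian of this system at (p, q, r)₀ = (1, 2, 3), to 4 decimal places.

J = [[-2·r, -1, -2·p], [4·q + r, 4·p, p + 4·r], [-2·q, -2·p + r, q]].
At the point, J = [[-6.0000, -1.0000, -2.0000], [11.0000, 4.0000, 13.0000], [-4.0000, 1.0000, 2.0000]].
det J = 50.0000.

50.0000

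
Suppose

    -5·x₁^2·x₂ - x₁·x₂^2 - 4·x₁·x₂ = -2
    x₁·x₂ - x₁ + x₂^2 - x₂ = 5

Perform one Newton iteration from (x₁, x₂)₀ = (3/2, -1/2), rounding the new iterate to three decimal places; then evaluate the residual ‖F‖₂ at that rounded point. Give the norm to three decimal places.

At (3/2, -1/2): F = (10.250, -6.500).
Jacobian J = [[-10·x₁·x₂ - x₂^2 - 4·x₂, -5·x₁^2 - 2·x₁·x₂ - 4·x₁], [x₂ - 1, x₁ + 2·x₂ - 1]].
At the point, J = [[9.250, -15.750], [-1.500, -0.500]] (det J = -28.250).
Solving J·Δ = −F gives Δ = (-3.805, -1.584).
Then the next iterate is (x₁, x₂)₁ = (-2.305, -2.084).
Re-evaluating at (-2.305, -2.084): F = (48.15798, 8.53568), so ‖F‖₂ = 48.909.

48.909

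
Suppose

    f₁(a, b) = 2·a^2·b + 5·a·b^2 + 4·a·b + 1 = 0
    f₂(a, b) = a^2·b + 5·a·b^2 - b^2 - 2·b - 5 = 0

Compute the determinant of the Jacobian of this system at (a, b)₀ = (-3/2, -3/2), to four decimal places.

36.1875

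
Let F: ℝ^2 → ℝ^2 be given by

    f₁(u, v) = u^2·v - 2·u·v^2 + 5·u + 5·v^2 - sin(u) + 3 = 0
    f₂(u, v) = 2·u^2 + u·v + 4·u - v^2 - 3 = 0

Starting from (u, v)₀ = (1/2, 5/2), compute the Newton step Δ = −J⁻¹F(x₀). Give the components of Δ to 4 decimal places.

(-0.1821, -1.5662)

At (1/2, 5/2): F = (30.645574, -5.5000).
Jacobian J = [[2·u·v - 2·v^2 - cos(u) + 5, u^2 - 4·u·v + 10·v], [4·u + v + 4, u - 2·v]].
At the point, J = [[-5.877583, 20.2500], [8.5000, -4.5000]] (det J = -145.675878).
Solving J·Δ = −F gives Δ = (-0.1821, -1.5662).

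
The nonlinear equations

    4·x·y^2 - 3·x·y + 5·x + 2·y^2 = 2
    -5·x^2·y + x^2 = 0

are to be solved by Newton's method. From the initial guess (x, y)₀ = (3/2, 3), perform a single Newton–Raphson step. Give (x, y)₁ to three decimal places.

At (3/2, 3): F = (64.000, -31.500).
Jacobian J = [[4·y^2 - 3·y + 5, 8·x·y - 3·x + 4·y], [-10·x·y + 2·x, -5·x^2]].
At the point, J = [[32.000, 43.500], [-42.000, -11.250]] (det J = 1467.000).
Solving J·Δ = −F gives Δ = (-0.443, -1.145).
Then the next iterate is (x, y)₁ = (1.057, 1.855).

(1.057, 1.855)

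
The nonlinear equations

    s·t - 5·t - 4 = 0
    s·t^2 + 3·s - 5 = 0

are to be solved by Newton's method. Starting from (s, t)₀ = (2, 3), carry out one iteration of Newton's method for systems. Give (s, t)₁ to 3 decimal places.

(3.375, 0.042)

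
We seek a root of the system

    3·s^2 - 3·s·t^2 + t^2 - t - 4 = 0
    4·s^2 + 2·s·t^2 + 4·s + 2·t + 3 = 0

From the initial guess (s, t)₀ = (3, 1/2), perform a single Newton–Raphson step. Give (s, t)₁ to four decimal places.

(1.3638, -0.3584)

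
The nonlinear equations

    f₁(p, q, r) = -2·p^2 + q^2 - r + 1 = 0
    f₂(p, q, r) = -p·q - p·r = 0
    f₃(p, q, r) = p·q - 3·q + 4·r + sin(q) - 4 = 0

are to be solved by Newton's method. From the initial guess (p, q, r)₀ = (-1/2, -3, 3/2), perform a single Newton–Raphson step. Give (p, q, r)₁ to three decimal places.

At (-1/2, -3, 3/2): F = (8.000, -0.750, 12.35888).
Jacobian J = [[-4·p, 2·q, -1], [-q - r, -p, -p], [q, p + cos(q) - 3, 4]].
At the point, J = [[2.000, -6.000, -1.000], [1.500, 0.500, 0.500], [-3.000, -4.48999, 4.000]] (det J = 58.72498).
Solving J·Δ = −F gives Δ = (0.312, 1.612, -1.047).
Then the next iterate is (p, q, r)₁ = (-0.188, -1.388, 0.453).

(-0.188, -1.388, 0.453)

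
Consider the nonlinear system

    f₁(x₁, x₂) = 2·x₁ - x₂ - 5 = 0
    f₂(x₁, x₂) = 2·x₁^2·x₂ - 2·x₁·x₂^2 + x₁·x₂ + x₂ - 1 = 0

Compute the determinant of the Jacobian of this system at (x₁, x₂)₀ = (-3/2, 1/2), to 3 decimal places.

11.000

J = [[2, -1], [4·x₁·x₂ - 2·x₂^2 + x₂, 2·x₁^2 - 4·x₁·x₂ + x₁ + 1]].
At the point, J = [[2.000, -1.000], [-3.000, 7.000]].
det J = 11.000.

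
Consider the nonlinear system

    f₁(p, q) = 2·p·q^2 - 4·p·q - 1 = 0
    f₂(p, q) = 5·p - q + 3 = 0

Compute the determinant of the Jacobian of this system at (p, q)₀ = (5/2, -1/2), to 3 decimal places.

72.500

J = [[2·q^2 - 4·q, 4·p·q - 4·p], [5, -1]].
At the point, J = [[2.500, -15.000], [5.000, -1.000]].
det J = 72.500.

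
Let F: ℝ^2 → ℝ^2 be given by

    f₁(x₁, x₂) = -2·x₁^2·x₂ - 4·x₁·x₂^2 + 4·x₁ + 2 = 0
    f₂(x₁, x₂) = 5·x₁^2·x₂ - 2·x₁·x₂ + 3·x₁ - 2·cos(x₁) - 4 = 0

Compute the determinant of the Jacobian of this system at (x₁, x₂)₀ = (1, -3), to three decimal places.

364.975

J = [[-4·x₁·x₂ - 4·x₂^2 + 4, -2·x₁^2 - 8·x₁·x₂], [10·x₁·x₂ - 2·x₂ + 2·sin(x₁) + 3, 5·x₁^2 - 2·x₁]].
At the point, J = [[-20.000, 22.000], [-19.31706, 3.000]].
det J = 364.975.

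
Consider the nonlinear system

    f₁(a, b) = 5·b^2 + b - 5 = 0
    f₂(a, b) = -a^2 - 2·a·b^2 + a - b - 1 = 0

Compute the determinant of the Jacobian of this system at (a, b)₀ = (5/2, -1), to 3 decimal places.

J = [[0, 10·b + 1], [-2·a - 2·b^2 + 1, -4·a·b - 1]].
At the point, J = [[0.000, -9.000], [-6.000, 9.000]].
det J = -54.000.

-54.000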